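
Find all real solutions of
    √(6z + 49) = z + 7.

z = 0

Square both sides: 6z + 49 = (z + 7)².
Expand and rearrange: z² + 8z = 0.
Solving gives z = 0 or z = -8.
Check each candidate in the original equation:
  z = 0: √(49) = 7, while z + 7 = 7 — valid.
  z = -8: √(1) = 1, while z + 7 = -1 — extraneous.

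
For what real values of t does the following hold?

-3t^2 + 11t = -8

t = -0.6218 or t = 4.2885

Rearrange to standard form: -3t^2 + 11t + 8 = 0.
Discriminant: (11)^2 - 4*(-3)*8 = 217.
Quadratic formula: t = (-11 +/- sqrt(217)) / (-6).
So t = 11/6 - sqrt(217)/6 ~= -0.6218 or t = 11/6 + sqrt(217)/6 ~= 4.2885.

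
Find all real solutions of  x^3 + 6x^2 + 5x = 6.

Rearrange: x^3 + 6x^2 + 5x - 6 = 0.
Possible rational roots are divisors of -6. Testing x = -2 gives 0, so (x + 2) is a factor.
Divide: x^3 + 6x^2 + 5x - 6 = (x + 2)(x^2 + 4x - 3).
Apply the quadratic formula to x^2 + 4x - 3 = 0: x = (-4 +/- sqrt(28))/2, i.e. x ~= 0.6458 or x ~= -4.6458.

x = -4.6458 or x = -2 or x = 0.6458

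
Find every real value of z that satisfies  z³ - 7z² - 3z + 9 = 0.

z = -1.2426 or z = 1 or z = 7.2426

Possible rational roots are divisors of 9. Testing z = 1 gives 0, so (z - 1) is a factor.
Divide: z³ - 7z² - 3z + 9 = (z - 1)(z² - 6z - 9).
Apply the quadratic formula to z² - 6z - 9 = 0: z = (6 ± √72)/2, i.e. z ≈ 7.2426 or z ≈ -1.2426.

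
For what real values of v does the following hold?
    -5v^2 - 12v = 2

v = -2.2198 or v = -0.1802

Rearrange to standard form: -5v^2 - 12v - 2 = 0.
Discriminant: (-12)^2 - 4*(-5)*(-2) = 104.
Quadratic formula: v = (12 +/- sqrt(104)) / (-10).
So v = -6/5 - sqrt(26)/5 ~= -2.2198 or v = -6/5 + sqrt(26)/5 ~= -0.1802.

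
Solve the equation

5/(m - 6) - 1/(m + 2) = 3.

m = -2.2775 or m = 7.6108

Multiply both sides by (m - 6)(m + 2):
5(m + 2) - (m - 6) = 3(m - 6)(m + 2).
Expand and collect terms: 3m^2 - 16m - 52 = 0.
By the quadratic formula, m = (16 +/- sqrt(880)) / 6, so m ~= 7.6108 or m ~= -2.2775.
Neither value makes a denominator zero (m != 6, m != -2), so both are valid.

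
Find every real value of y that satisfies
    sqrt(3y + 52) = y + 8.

y = -1

Square both sides: 3y + 52 = (y + 8)^2.
Expand and rearrange: y^2 + 13y + 12 = 0.
Solving gives y = -1 or y = -12.
Check each candidate in the original equation:
  y = -1: sqrt(49) = 7, while y + 8 = 7 — valid.
  y = -12: sqrt(16) = 4, while y + 8 = -4 — extraneous.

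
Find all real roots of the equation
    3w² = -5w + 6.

Rearrange to standard form: 3w² + 5w - 6 = 0.
Discriminant: (5)² − 4·3·(-6) = 97.
Quadratic formula: w = (-5 ± √97) / 6.
So w = -5/6 + √(97)/6 ≈ 0.8081 or w = -√(97)/6 - 5/6 ≈ -2.4748.

w = -2.4748 or w = 0.8081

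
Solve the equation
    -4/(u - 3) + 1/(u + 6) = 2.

Multiply both sides by (u - 3)(u + 6):
-4(u + 6) + (u - 3) = 2(u - 3)(u + 6).
Expand and collect terms: 2u² + 9u - 9 = 0.
By the quadratic formula, u = (-9 ± √153) / 4, so u ≈ 0.8423 or u ≈ -5.3423.
Neither value makes a denominator zero (u ≠ 3, u ≠ -6), so both are valid.

u = -5.3423 or u = 0.8423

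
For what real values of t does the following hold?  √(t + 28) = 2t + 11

t = -3

Square both sides: t + 28 = (2t + 11)².
Expand and rearrange: 4t² + 43t + 93 = 0.
Solving gives t = -3 or t = -7.75.
Check each candidate in the original equation:
  t = -3: √(25) = 5, while 2t + 11 = 5 — valid.
  t = -7.75: √(20.25) = 4.5, while 2t + 11 = -4.5 — extraneous.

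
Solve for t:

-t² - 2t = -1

Rearrange to standard form: -t² - 2t + 1 = 0.
Discriminant: (-2)² − 4·(-1)·1 = 8.
Quadratic formula: t = (2 ± √8) / (-2).
So t = -√(2) - 1 ≈ -2.4142 or t = -1 + √(2) ≈ 0.4142.

t = -2.4142 or t = 0.4142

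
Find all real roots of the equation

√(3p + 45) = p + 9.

p = -3

Square both sides: 3p + 45 = (p + 9)².
Expand and rearrange: p² + 15p + 36 = 0.
Solving gives p = -3 or p = -12.
Check each candidate in the original equation:
  p = -3: √(36) = 6, while p + 9 = 6 — valid.
  p = -12: √(9) = 3, while p + 9 = -3 — extraneous.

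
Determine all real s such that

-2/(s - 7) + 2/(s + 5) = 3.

Multiply both sides by (s - 7)(s + 5):
-2(s + 5) + 2(s - 7) = 3(s - 7)(s + 5).
Expand and collect terms: 3s^2 - 6s - 81 = 0.
By the quadratic formula, s = (6 +/- sqrt(1008)) / 6, so s ~= 6.2915 or s ~= -4.2915.
Neither value makes a denominator zero (s != 7, s != -5), so both are valid.

s = -4.2915 or s = 6.2915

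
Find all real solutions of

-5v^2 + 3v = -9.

Rearrange to standard form: -5v^2 + 3v + 9 = 0.
Discriminant: (3)^2 - 4*(-5)*9 = 189.
Quadratic formula: v = (-3 +/- sqrt(189)) / (-10).
So v = 3/10 - 3*sqrt(21)/10 ~= -1.0748 or v = 3/10 + 3*sqrt(21)/10 ~= 1.6748.

v = -1.0748 or v = 1.6748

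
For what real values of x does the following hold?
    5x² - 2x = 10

Rearrange to standard form: 5x² - 2x - 10 = 0.
Discriminant: (-2)² − 4·5·(-10) = 204.
Quadratic formula: x = (2 ± √204) / 10.
So x = 1/5 + √(51)/5 ≈ 1.6283 or x = 1/5 - √(51)/5 ≈ -1.2283.

x = -1.2283 or x = 1.6283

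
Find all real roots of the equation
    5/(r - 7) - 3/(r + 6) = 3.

Multiply both sides by (r - 7)(r + 6):
5(r + 6) - 3(r - 7) = 3(r - 7)(r + 6).
Expand and collect terms: 3r² - 5r - 177 = 0.
By the quadratic formula, r = (5 ± √2149) / 6, so r ≈ 8.5596 or r ≈ -6.8929.
Neither value makes a denominator zero (r ≠ 7, r ≠ -6), so both are valid.

r = -6.8929 or r = 8.5596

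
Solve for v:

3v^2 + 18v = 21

Bring every term to one side: 3v^2 + 18v - 21 = 0.
Factor: 3(v - 1)(v + 7) = 0.
So v = 1 or v = -7.

v = -7 or v = 1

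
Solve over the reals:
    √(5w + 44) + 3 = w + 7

w = 4

Isolate the radical: √(5w + 44) = w + 4.
Square both sides: 5w + 44 = (w + 4)².
Expand and rearrange: w² + 3w - 28 = 0.
Solving gives w = 4 or w = -7.
Check each candidate in the original equation:
  w = 4: √(64) = 8, while w + 4 = 8 — valid.
  w = -7: √(9) = 3, while w + 4 = -3 — extraneous.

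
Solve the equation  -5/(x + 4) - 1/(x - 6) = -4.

x = -2.7846 or x = 6.2846

Multiply both sides by (x + 4)(x - 6):
-5(x - 6) - (x + 4) = -4(x + 4)(x - 6).
Expand and collect terms: -4x² + 14x + 70 = 0.
By the quadratic formula, x = (-14 ± √1316) / -8, so x ≈ -2.7846 or x ≈ 6.2846.
Neither value makes a denominator zero (x ≠ -4, x ≠ 6), so both are valid.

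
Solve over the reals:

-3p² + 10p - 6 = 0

p = 0.7847 or p = 2.5486

Discriminant: (10)² − 4·(-3)·(-6) = 28.
Quadratic formula: p = (-10 ± √28) / (-6).
So p = 5/3 - √(7)/3 ≈ 0.7847 or p = √(7)/3 + 5/3 ≈ 2.5486.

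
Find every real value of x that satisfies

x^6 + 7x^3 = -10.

x = -1.71 or x = -1.2599

Let u = x^3. The equation becomes u^2 + 7u + 10 = 0.
Factor: (u + 5)(u + 2) = 0, so u = -5 or u = -2.
x^3 = -5 gives x = -(5)^(1/3) ~= -1.71.
x^3 = -2 gives x = -(2)^(1/3) ~= -1.2599.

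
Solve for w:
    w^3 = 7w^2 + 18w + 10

Rearrange: w^3 - 7w^2 - 18w - 10 = 0.
Possible rational roots are divisors of -10. Testing w = -1 gives 0, so (w + 1) is a factor.
Divide: w^3 - 7w^2 - 18w - 10 = (w + 1)(w^2 - 8w - 10).
Apply the quadratic formula to w^2 - 8w - 10 = 0: w = (8 +/- sqrt(104))/2, i.e. w ~= 9.099 or w ~= -1.099.

w = -1.099 or w = -1 or w = 9.099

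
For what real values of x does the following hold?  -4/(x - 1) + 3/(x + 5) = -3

Multiply both sides by (x - 1)(x + 5):
-4(x + 5) + 3(x - 1) = -3(x - 1)(x + 5).
Expand and collect terms: -3x² - 11x + 38 = 0.
By the quadratic formula, x = (11 ± √577) / -6, so x ≈ -5.8368 or x ≈ 2.1701.
Neither value makes a denominator zero (x ≠ 1, x ≠ -5), so both are valid.

x = -5.8368 or x = 2.1701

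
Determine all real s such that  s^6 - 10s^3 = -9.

s = 1 or s = 2.0801

Let u = s^3. The equation becomes u^2 - 10u + 9 = 0.
Factor: (u - 9)(u - 1) = 0, so u = 9 or u = 1.
s^3 = 9 gives s = (9)^(1/3) ~= 2.0801.
s^3 = 1 gives s = 1.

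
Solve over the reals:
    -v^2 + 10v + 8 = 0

Discriminant: (10)^2 - 4*(-1)*8 = 132.
Quadratic formula: v = (-10 +/- sqrt(132)) / (-2).
So v = 5 - sqrt(33) ~= -0.7446 or v = 5 + sqrt(33) ~= 10.7446.

v = -0.7446 or v = 10.7446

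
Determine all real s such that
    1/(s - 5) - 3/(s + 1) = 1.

s = -3.6904 or s = 5.6904

Multiply both sides by (s - 5)(s + 1):
(s + 1) - 3(s - 5) = (s - 5)(s + 1).
Expand and collect terms: s^2 - 2s - 21 = 0.
By the quadratic formula, s = (2 +/- sqrt(88)) / 2, so s ~= 5.6904 or s ~= -3.6904.
Neither value makes a denominator zero (s != 5, s != -1), so both are valid.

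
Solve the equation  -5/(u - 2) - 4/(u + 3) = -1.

Multiply both sides by (u - 2)(u + 3):
-5(u + 3) - 4(u - 2) = -(u - 2)(u + 3).
Expand and collect terms: -u² + 8u + 13 = 0.
By the quadratic formula, u = (-8 ± √116) / -2, so u ≈ -1.3852 or u ≈ 9.3852.
Neither value makes a denominator zero (u ≠ 2, u ≠ -3), so both are valid.

u = -1.3852 or u = 9.3852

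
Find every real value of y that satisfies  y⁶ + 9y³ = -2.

Let u = y³. The equation becomes u² + 9u + 2 = 0.
By the quadratic formula, u = -9/2 + √(73)/2 or u = -9/2 - √(73)/2.
y³ = -9/2 + √(73)/2 gives y = -∛(9/2 - √(73)/2) ≈ -0.6109.
y³ = -9/2 - √(73)/2 gives y = -∛(√(73)/2 + 9/2) ≈ -2.0624.

y = -2.0624 or y = -0.6109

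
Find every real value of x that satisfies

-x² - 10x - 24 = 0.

x = -6 or x = -4

Factor: -1(x + 4)(x + 6) = 0.
So x = -4 or x = -6.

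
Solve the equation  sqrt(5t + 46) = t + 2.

t = 7

Square both sides: 5t + 46 = (t + 2)^2.
Expand and rearrange: t^2 - t - 42 = 0.
Solving gives t = 7 or t = -6.
Check each candidate in the original equation:
  t = 7: sqrt(81) = 9, while t + 2 = 9 — valid.
  t = -6: sqrt(16) = 4, while t + 2 = -4 — extraneous.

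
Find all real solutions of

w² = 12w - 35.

w = 5 or w = 7

Bring every term to one side: w² - 12w + 35 = 0.
Factor: (w - 7)(w - 5) = 0.
So w = 7 or w = 5.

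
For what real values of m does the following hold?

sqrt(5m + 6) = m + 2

Square both sides: 5m + 6 = (m + 2)^2.
Expand and rearrange: m^2 - m - 2 = 0.
Solving gives m = 2 or m = -1.
Check each candidate in the original equation:
  m = 2: sqrt(16) = 4, while m + 2 = 4 — valid.
  m = -1: sqrt(1) = 1, while m + 2 = 1 — valid.

m = -1 or m = 2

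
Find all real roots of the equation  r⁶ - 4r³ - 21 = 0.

Let u = r³. The equation becomes u² - 4u - 21 = 0.
Factor: (u - 7)(u + 3) = 0, so u = 7 or u = -3.
r³ = 7 gives r = ∛(7) ≈ 1.9129.
r³ = -3 gives r = -∛(3) ≈ -1.4422.

r = -1.4422 or r = 1.9129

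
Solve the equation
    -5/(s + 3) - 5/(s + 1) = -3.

s = -2.277 or s = 1.6103

Multiply both sides by (s + 3)(s + 1):
-5(s + 1) - 5(s + 3) = -3(s + 3)(s + 1).
Expand and collect terms: -3s^2 - 2s + 11 = 0.
By the quadratic formula, s = (2 +/- sqrt(136)) / -6, so s ~= -2.277 or s ~= 1.6103.
Neither value makes a denominator zero (s != -3, s != -1), so both are valid.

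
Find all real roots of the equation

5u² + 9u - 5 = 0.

Discriminant: (9)² − 4·5·(-5) = 181.
Quadratic formula: u = (-9 ± √181) / 10.
So u = -9/10 + √(181)/10 ≈ 0.4454 or u = -√(181)/10 - 9/10 ≈ -2.2454.

u = -2.2454 or u = 0.4454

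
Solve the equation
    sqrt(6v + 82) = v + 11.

v = -3

Square both sides: 6v + 82 = (v + 11)^2.
Expand and rearrange: v^2 + 16v + 39 = 0.
Solving gives v = -3 or v = -13.
Check each candidate in the original equation:
  v = -3: sqrt(64) = 8, while v + 11 = 8 — valid.
  v = -13: sqrt(4) = 2, while v + 11 = -2 — extraneous.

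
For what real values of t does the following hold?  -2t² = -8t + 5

t = 0.7753 or t = 3.2247

Rearrange to standard form: -2t² + 8t - 5 = 0.
Discriminant: (8)² − 4·(-2)·(-5) = 24.
Quadratic formula: t = (-8 ± √24) / (-4).
So t = 2 - √(6)/2 ≈ 0.7753 or t = √(6)/2 + 2 ≈ 3.2247.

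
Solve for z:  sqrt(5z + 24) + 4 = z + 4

z = 8

Isolate the radical: sqrt(5z + 24) = z.
Square both sides: 5z + 24 = (z)^2.
Expand and rearrange: z^2 - 5z - 24 = 0.
Solving gives z = 8 or z = -3.
Check each candidate in the original equation:
  z = 8: sqrt(64) = 8, while z = 8 — valid.
  z = -3: sqrt(9) = 3, while z = -3 — extraneous.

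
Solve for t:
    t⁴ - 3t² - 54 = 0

t = -3 or t = 3

Let u = t². The equation becomes u² - 3u - 54 = 0.
Factor: (u - 9)(u + 6) = 0, so u = 9 or u = -6.
t² = 9 gives t = ±3.
t² = -6 < 0 has no real solution.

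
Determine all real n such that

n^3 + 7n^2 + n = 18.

Rearrange: n^3 + 7n^2 + n - 18 = 0.
Possible rational roots are divisors of -18. Testing n = -2 gives 0, so (n + 2) is a factor.
Divide: n^3 + 7n^2 + n - 18 = (n + 2)(n^2 + 5n - 9).
Apply the quadratic formula to n^2 + 5n - 9 = 0: n = (-5 +/- sqrt(61))/2, i.e. n ~= 1.4051 or n ~= -6.4051.

n = -6.4051 or n = -2 or n = 1.4051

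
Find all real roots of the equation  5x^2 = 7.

Rearrange to standard form: 5x^2 - 7 = 0.
Discriminant: (0)^2 - 4*5*(-7) = 140.
Quadratic formula: x = (0 +/- sqrt(140)) / 10.
So x = sqrt(35)/5 ~= 1.1832 or x = -sqrt(35)/5 ~= -1.1832.

x = -1.1832 or x = 1.1832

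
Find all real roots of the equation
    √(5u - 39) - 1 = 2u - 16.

Isolate the radical: √(5u - 39) = 2u - 15.
Square both sides: 5u - 39 = (2u - 15)².
Expand and rearrange: 4u² - 65u + 264 = 0.
Solving gives u = 8.25 or u = 8.
Check each candidate in the original equation:
  u = 8.25: √(2.25) = 1.5, while 2u - 15 = 1.5 — valid.
  u = 8: √(1) = 1, while 2u - 15 = 1 — valid.

u = 8 or u = 8.25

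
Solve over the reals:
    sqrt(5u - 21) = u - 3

Square both sides: 5u - 21 = (u - 3)^2.
Expand and rearrange: u^2 - 11u + 30 = 0.
Solving gives u = 6 or u = 5.
Check each candidate in the original equation:
  u = 6: sqrt(9) = 3, while u - 3 = 3 — valid.
  u = 5: sqrt(4) = 2, while u - 3 = 2 — valid.

u = 5 or u = 6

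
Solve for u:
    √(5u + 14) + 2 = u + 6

u = -2 or u = -1

Isolate the radical: √(5u + 14) = u + 4.
Square both sides: 5u + 14 = (u + 4)².
Expand and rearrange: u² + 3u + 2 = 0.
Solving gives u = -1 or u = -2.
Check each candidate in the original equation:
  u = -1: √(9) = 3, while u + 4 = 3 — valid.
  u = -2: √(4) = 2, while u + 4 = 2 — valid.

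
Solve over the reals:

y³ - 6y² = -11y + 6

Rearrange: y³ - 6y² + 11y - 6 = 0.
Possible rational roots are divisors of -6. Testing y = 2 gives 0, so (y - 2) is a factor.
Divide: y³ - 6y² + 11y - 6 = (y - 2)(y² - 4y + 3).
Factor the quadratic: y = 3 or y = 1.

y = 1 or y = 2 or y = 3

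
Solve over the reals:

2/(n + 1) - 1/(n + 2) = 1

Multiply both sides by (n + 1)(n + 2):
2(n + 2) - (n + 1) = (n + 1)(n + 2).
Expand and collect terms: n^2 + 2n - 1 = 0.
By the quadratic formula, n = (-2 +/- sqrt(8)) / 2, so n ~= 0.4142 or n ~= -2.4142.
Neither value makes a denominator zero (n != -1, n != -2), so both are valid.

n = -2.4142 or n = 0.4142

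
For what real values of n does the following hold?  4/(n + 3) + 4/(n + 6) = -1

n = -12.772 or n = -4.228

Multiply both sides by (n + 3)(n + 6):
4(n + 6) + 4(n + 3) = -(n + 3)(n + 6).
Expand and collect terms: -n^2 - 17n - 54 = 0.
By the quadratic formula, n = (17 +/- sqrt(73)) / -2, so n ~= -12.772 or n ~= -4.228.
Neither value makes a denominator zero (n != -3, n != -6), so both are valid.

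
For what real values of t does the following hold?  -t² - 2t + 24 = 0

Factor: -1(t + 6)(t - 4) = 0.
So t = -6 or t = 4.

t = -6 or t = 4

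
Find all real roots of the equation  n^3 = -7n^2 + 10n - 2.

n = -8.2426 or n = 0.2426 or n = 1

Rearrange: n^3 + 7n^2 - 10n + 2 = 0.
Possible rational roots are divisors of 2. Testing n = 1 gives 0, so (n - 1) is a factor.
Divide: n^3 + 7n^2 - 10n + 2 = (n - 1)(n^2 + 8n - 2).
Apply the quadratic formula to n^2 + 8n - 2 = 0: n = (-8 +/- sqrt(72))/2, i.e. n ~= 0.2426 or n ~= -8.2426.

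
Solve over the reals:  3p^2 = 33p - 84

Bring every term to one side: 3p^2 - 33p + 84 = 0.
Factor: 3(p - 4)(p - 7) = 0.
So p = 4 or p = 7.

p = 4 or p = 7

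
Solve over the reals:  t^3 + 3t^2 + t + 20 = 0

t = -4

Possible rational roots are divisors of 20. Testing t = -4 gives 0, so (t + 4) is a factor.
Divide: t^3 + 3t^2 + t + 20 = (t + 4)(t^2 - t + 5).
The quadratic t^2 - t + 5 has discriminant -19 < 0, so no further real roots.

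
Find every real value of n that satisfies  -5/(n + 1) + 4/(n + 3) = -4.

n = -3.6821 or n = -0.0679

Multiply both sides by (n + 1)(n + 3):
-5(n + 3) + 4(n + 1) = -4(n + 1)(n + 3).
Expand and collect terms: -4n² - 15n - 1 = 0.
By the quadratic formula, n = (15 ± √209) / -8, so n ≈ -3.6821 or n ≈ -0.0679.
Neither value makes a denominator zero (n ≠ -1, n ≠ -3), so both are valid.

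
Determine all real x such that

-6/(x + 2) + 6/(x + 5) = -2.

Multiply both sides by (x + 2)(x + 5):
-6(x + 5) + 6(x + 2) = -2(x + 2)(x + 5).
Expand and collect terms: -2x^2 - 14x - 2 = 0.
By the quadratic formula, x = (14 +/- sqrt(180)) / -4, so x ~= -6.8541 or x ~= -0.1459.
Neither value makes a denominator zero (x != -2, x != -5), so both are valid.

x = -6.8541 or x = -0.1459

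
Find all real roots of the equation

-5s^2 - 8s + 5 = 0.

Discriminant: (-8)^2 - 4*(-5)*5 = 164.
Quadratic formula: s = (8 +/- sqrt(164)) / (-10).
So s = -sqrt(41)/5 - 4/5 ~= -2.0806 or s = -4/5 + sqrt(41)/5 ~= 0.4806.

s = -2.0806 or s = 0.4806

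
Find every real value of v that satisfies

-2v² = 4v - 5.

v = -2.8708 or v = 0.8708

Rearrange to standard form: -2v² - 4v + 5 = 0.
Discriminant: (-4)² − 4·(-2)·5 = 56.
Quadratic formula: v = (4 ± √56) / (-4).
So v = -√(14)/2 - 1 ≈ -2.8708 or v = -1 + √(14)/2 ≈ 0.8708.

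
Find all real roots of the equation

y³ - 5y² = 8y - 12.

Rearrange: y³ - 5y² - 8y + 12 = 0.
Possible rational roots are divisors of 12. Testing y = -2 gives 0, so (y + 2) is a factor.
Divide: y³ - 5y² - 8y + 12 = (y + 2)(y² - 7y + 6).
Factor the quadratic: y = 6 or y = 1.

y = -2 or y = 1 or y = 6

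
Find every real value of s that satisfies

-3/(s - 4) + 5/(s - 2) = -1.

s = -1.1623 or s = 5.1623

Multiply both sides by (s - 4)(s - 2):
-3(s - 2) + 5(s - 4) = -(s - 4)(s - 2).
Expand and collect terms: -s² + 4s + 6 = 0.
By the quadratic formula, s = (-4 ± √40) / -2, so s ≈ -1.1623 or s ≈ 5.1623.
Neither value makes a denominator zero (s ≠ 4, s ≠ 2), so both are valid.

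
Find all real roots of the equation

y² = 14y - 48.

Bring every term to one side: y² - 14y + 48 = 0.
Factor: (y - 8)(y - 6) = 0.
So y = 8 or y = 6.

y = 6 or y = 8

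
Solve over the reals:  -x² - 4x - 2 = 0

Discriminant: (-4)² − 4·(-1)·(-2) = 8.
Quadratic formula: x = (4 ± √8) / (-2).
So x = -2 - √(2) ≈ -3.4142 or x = -2 + √(2) ≈ -0.5858.

x = -3.4142 or x = -0.5858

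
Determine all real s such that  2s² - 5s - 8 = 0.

Discriminant: (-5)² − 4·2·(-8) = 89.
Quadratic formula: s = (5 ± √89) / 4.
So s = 5/4 + √(89)/4 ≈ 3.6085 or s = 5/4 - √(89)/4 ≈ -1.1085.

s = -1.1085 or s = 3.6085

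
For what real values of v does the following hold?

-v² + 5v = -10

Rearrange to standard form: -v² + 5v + 10 = 0.
Discriminant: (5)² − 4·(-1)·10 = 65.
Quadratic formula: v = (-5 ± √65) / (-2).
So v = 5/2 - √(65)/2 ≈ -1.5311 or v = 5/2 + √(65)/2 ≈ 6.5311.

v = -1.5311 or v = 6.5311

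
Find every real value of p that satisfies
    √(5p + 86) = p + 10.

p = -1

Square both sides: 5p + 86 = (p + 10)².
Expand and rearrange: p² + 15p + 14 = 0.
Solving gives p = -1 or p = -14.
Check each candidate in the original equation:
  p = -1: √(81) = 9, while p + 10 = 9 — valid.
  p = -14: √(16) = 4, while p + 10 = -4 — extraneous.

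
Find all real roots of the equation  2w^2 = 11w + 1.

w = -0.0895 or w = 5.5895

Rearrange to standard form: 2w^2 - 11w - 1 = 0.
Discriminant: (-11)^2 - 4*2*(-1) = 129.
Quadratic formula: w = (11 +/- sqrt(129)) / 4.
So w = 11/4 + sqrt(129)/4 ~= 5.5895 or w = 11/4 - sqrt(129)/4 ~= -0.0895.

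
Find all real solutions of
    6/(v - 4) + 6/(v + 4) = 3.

v = -2.4721 or v = 6.4721

Multiply both sides by (v - 4)(v + 4):
6(v + 4) + 6(v - 4) = 3(v - 4)(v + 4).
Expand and collect terms: 3v² - 12v - 48 = 0.
By the quadratic formula, v = (12 ± √720) / 6, so v ≈ 6.4721 or v ≈ -2.4721.
Neither value makes a denominator zero (v ≠ 4, v ≠ -4), so both are valid.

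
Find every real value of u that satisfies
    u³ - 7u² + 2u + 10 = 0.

Possible rational roots are divisors of 10. Testing u = -1 gives 0, so (u + 1) is a factor.
Divide: u³ - 7u² + 2u + 10 = (u + 1)(u² - 8u + 10).
Apply the quadratic formula to u² - 8u + 10 = 0: u = (8 ± √24)/2, i.e. u ≈ 6.4495 or u ≈ 1.5505.

u = -1 or u = 1.5505 or u = 6.4495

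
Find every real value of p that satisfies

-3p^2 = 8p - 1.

Rearrange to standard form: -3p^2 - 8p + 1 = 0.
Discriminant: (-8)^2 - 4*(-3)*1 = 76.
Quadratic formula: p = (8 +/- sqrt(76)) / (-6).
So p = -sqrt(19)/3 - 4/3 ~= -2.7863 or p = -4/3 + sqrt(19)/3 ~= 0.1196.

p = -2.7863 or p = 0.1196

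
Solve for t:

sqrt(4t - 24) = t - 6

t = 6 or t = 10

Square both sides: 4t - 24 = (t - 6)^2.
Expand and rearrange: t^2 - 16t + 60 = 0.
Solving gives t = 10 or t = 6.
Check each candidate in the original equation:
  t = 10: sqrt(16) = 4, while t - 6 = 4 — valid.
  t = 6: sqrt(0) = 0, while t - 6 = 0 — valid.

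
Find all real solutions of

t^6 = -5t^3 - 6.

t = -1.4422 or t = -1.2599

Let u = t^3. The equation becomes u^2 + 5u + 6 = 0.
Factor: (u + 2)(u + 3) = 0, so u = -2 or u = -3.
t^3 = -2 gives t = -(2)^(1/3) ~= -1.2599.
t^3 = -3 gives t = -(3)^(1/3) ~= -1.4422.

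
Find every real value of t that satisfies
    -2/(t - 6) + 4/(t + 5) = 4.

Multiply both sides by (t - 6)(t + 5):
-2(t + 5) + 4(t - 6) = 4(t - 6)(t + 5).
Expand and collect terms: 4t^2 - 6t - 86 = 0.
By the quadratic formula, t = (6 +/- sqrt(1412)) / 8, so t ~= 5.4471 or t ~= -3.9471.
Neither value makes a denominator zero (t != 6, t != -5), so both are valid.

t = -3.9471 or t = 5.4471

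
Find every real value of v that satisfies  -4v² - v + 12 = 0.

Discriminant: (-1)² − 4·(-4)·12 = 193.
Quadratic formula: v = (1 ± √193) / (-8).
So v = -√(193)/8 - 1/8 ≈ -1.8616 or v = -1/8 + √(193)/8 ≈ 1.6116.

v = -1.8616 or v = 1.6116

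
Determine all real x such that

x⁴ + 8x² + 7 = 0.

No real solutions.

Let u = x². The equation becomes u² + 8u + 7 = 0.
Factor: (u + 1)(u + 7) = 0, so u = -1 or u = -7.
x² = -1 < 0 has no real solution.
x² = -7 < 0 has no real solution.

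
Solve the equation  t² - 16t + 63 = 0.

t = 7 or t = 9

Factor: (t - 9)(t - 7) = 0.
So t = 9 or t = 7.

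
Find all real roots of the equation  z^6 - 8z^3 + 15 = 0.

Let u = z^3. The equation becomes u^2 - 8u + 15 = 0.
Factor: (u - 3)(u - 5) = 0, so u = 3 or u = 5.
z^3 = 3 gives z = (3)^(1/3) ~= 1.4422.
z^3 = 5 gives z = (5)^(1/3) ~= 1.71.

z = 1.4422 or z = 1.71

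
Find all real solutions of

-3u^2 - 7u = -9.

Rearrange to standard form: -3u^2 - 7u + 9 = 0.
Discriminant: (-7)^2 - 4*(-3)*9 = 157.
Quadratic formula: u = (7 +/- sqrt(157)) / (-6).
So u = -sqrt(157)/6 - 7/6 ~= -3.255 or u = -7/6 + sqrt(157)/6 ~= 0.9217.

u = -3.255 or u = 0.9217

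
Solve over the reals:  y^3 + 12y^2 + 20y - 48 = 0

y = -9.2915 or y = -4 or y = 1.2915

Possible rational roots are divisors of -48. Testing y = -4 gives 0, so (y + 4) is a factor.
Divide: y^3 + 12y^2 + 20y - 48 = (y + 4)(y^2 + 8y - 12).
Apply the quadratic formula to y^2 + 8y - 12 = 0: y = (-8 +/- sqrt(112))/2, i.e. y ~= 1.2915 or y ~= -9.2915.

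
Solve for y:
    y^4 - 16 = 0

y = -2 or y = 2

Let u = y^2. The equation becomes u^2 - 16 = 0.
Factor: (u - 4)(u + 4) = 0, so u = 4 or u = -4.
y^2 = 4 gives y = +/-2.
y^2 = -4 < 0 has no real solution.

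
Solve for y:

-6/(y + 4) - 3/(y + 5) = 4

y = -6.693 or y = -4.557

Multiply both sides by (y + 4)(y + 5):
-6(y + 5) - 3(y + 4) = 4(y + 4)(y + 5).
Expand and collect terms: 4y^2 + 45y + 122 = 0.
By the quadratic formula, y = (-45 +/- sqrt(73)) / 8, so y ~= -4.557 or y ~= -6.693.
Neither value makes a denominator zero (y != -4, y != -5), so both are valid.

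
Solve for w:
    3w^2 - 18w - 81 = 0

w = -3 or w = 9

Factor: 3(w - 9)(w + 3) = 0.
So w = 9 or w = -3.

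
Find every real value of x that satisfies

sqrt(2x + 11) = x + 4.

Square both sides: 2x + 11 = (x + 4)^2.
Expand and rearrange: x^2 + 6x + 5 = 0.
Solving gives x = -1 or x = -5.
Check each candidate in the original equation:
  x = -1: sqrt(9) = 3, while x + 4 = 3 — valid.
  x = -5: sqrt(1) = 1, while x + 4 = -1 — extraneous.

x = -1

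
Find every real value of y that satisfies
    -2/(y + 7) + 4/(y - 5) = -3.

Multiply both sides by (y + 7)(y - 5):
-2(y - 5) + 4(y + 7) = -3(y + 7)(y - 5).
Expand and collect terms: -3y² - 8y + 67 = 0.
By the quadratic formula, y = (8 ± √868) / -6, so y ≈ -6.2436 or y ≈ 3.577.
Neither value makes a denominator zero (y ≠ -7, y ≠ 5), so both are valid.

y = -6.2436 or y = 3.577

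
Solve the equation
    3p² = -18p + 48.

Bring every term to one side: 3p² + 18p - 48 = 0.
Factor: 3(p + 8)(p - 2) = 0.
So p = -8 or p = 2.

p = -8 or p = 2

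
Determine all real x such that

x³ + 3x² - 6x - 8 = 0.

x = -4 or x = -1 or x = 2

Possible rational roots are divisors of -8. Testing x = -1 gives 0, so (x + 1) is a factor.
Divide: x³ + 3x² - 6x - 8 = (x + 1)(x² + 2x - 8).
Factor the quadratic: x = 2 or x = -4.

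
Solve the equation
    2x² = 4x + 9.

x = -1.3452 or x = 3.3452

Rearrange to standard form: 2x² - 4x - 9 = 0.
Discriminant: (-4)² − 4·2·(-9) = 88.
Quadratic formula: x = (4 ± √88) / 4.
So x = 1 + √(22)/2 ≈ 3.3452 or x = 1 - √(22)/2 ≈ -1.3452.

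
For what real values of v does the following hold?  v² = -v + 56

Bring every term to one side: v² + v - 56 = 0.
Factor: (v - 7)(v + 8) = 0.
So v = 7 or v = -8.

v = -8 or v = 7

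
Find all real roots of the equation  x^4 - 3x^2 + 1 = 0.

Let u = x^2. The equation becomes u^2 - 3u + 1 = 0.
By the quadratic formula, u = sqrt(5)/2 + 3/2 or u = 3/2 - sqrt(5)/2.
x^2 = sqrt(5)/2 + 3/2 gives x = +/-(1/2 + sqrt(5)/2) ~= +/-1.618.
x^2 = 3/2 - sqrt(5)/2 gives x = +/-(-1/2 + sqrt(5)/2) ~= +/-0.618.

x = -1.618 or x = -0.618 or x = 0.618 or x = 1.618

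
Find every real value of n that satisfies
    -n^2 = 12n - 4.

Rearrange to standard form: -n^2 - 12n + 4 = 0.
Discriminant: (-12)^2 - 4*(-1)*4 = 160.
Quadratic formula: n = (12 +/- sqrt(160)) / (-2).
So n = -2*sqrt(10) - 6 ~= -12.3246 or n = -6 + 2*sqrt(10) ~= 0.3246.

n = -12.3246 or n = 0.3246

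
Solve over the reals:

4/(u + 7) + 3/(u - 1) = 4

Multiply both sides by (u + 7)(u - 1):
4(u - 1) + 3(u + 7) = 4(u + 7)(u - 1).
Expand and collect terms: 4u² + 17u - 45 = 0.
By the quadratic formula, u = (-17 ± √1009) / 8, so u ≈ 1.8456 or u ≈ -6.0956.
Neither value makes a denominator zero (u ≠ -7, u ≠ 1), so both are valid.

u = -6.0956 or u = 1.8456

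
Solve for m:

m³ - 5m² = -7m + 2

Rearrange: m³ - 5m² + 7m - 2 = 0.
Possible rational roots are divisors of -2. Testing m = 2 gives 0, so (m - 2) is a factor.
Divide: m³ - 5m² + 7m - 2 = (m - 2)(m² - 3m + 1).
Apply the quadratic formula to m² - 3m + 1 = 0: m = (3 ± √5)/2, i.e. m ≈ 2.618 or m ≈ 0.382.

m = 0.382 or m = 2 or m = 2.618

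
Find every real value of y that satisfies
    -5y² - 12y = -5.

y = -2.762 or y = 0.362

Rearrange to standard form: -5y² - 12y + 5 = 0.
Discriminant: (-12)² − 4·(-5)·5 = 244.
Quadratic formula: y = (12 ± √244) / (-10).
So y = -√(61)/5 - 6/5 ≈ -2.762 or y = -6/5 + √(61)/5 ≈ 0.362.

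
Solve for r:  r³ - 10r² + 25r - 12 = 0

Possible rational roots are divisors of -12. Testing r = 3 gives 0, so (r - 3) is a factor.
Divide: r³ - 10r² + 25r - 12 = (r - 3)(r² - 7r + 4).
Apply the quadratic formula to r² - 7r + 4 = 0: r = (7 ± √33)/2, i.e. r ≈ 6.3723 or r ≈ 0.6277.

r = 0.6277 or r = 3 or r = 6.3723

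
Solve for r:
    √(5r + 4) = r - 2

Square both sides: 5r + 4 = (r - 2)².
Expand and rearrange: r² - 9r = 0.
Solving gives r = 9 or r = 0.
Check each candidate in the original equation:
  r = 9: √(49) = 7, while r - 2 = 7 — valid.
  r = 0: √(4) = 2, while r - 2 = -2 — extraneous.

r = 9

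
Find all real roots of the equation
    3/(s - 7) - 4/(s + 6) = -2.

s = -3.673 or s = 5.173

Multiply both sides by (s - 7)(s + 6):
3(s + 6) - 4(s - 7) = -2(s - 7)(s + 6).
Expand and collect terms: -2s² + 3s + 38 = 0.
By the quadratic formula, s = (-3 ± √313) / -4, so s ≈ -3.673 or s ≈ 5.173.
Neither value makes a denominator zero (s ≠ 7, s ≠ -6), so both are valid.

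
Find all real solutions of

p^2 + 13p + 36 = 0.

Factor: (p + 4)(p + 9) = 0.
So p = -4 or p = -9.

p = -9 or p = -4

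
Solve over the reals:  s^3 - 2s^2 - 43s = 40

Rearrange: s^3 - 2s^2 - 43s - 40 = 0.
Possible rational roots are divisors of -40. Testing s = -5 gives 0, so (s + 5) is a factor.
Divide: s^3 - 2s^2 - 43s - 40 = (s + 5)(s^2 - 7s - 8).
Factor the quadratic: s = 8 or s = -1.

s = -5 or s = -1 or s = 8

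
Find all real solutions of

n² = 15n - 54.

n = 6 or n = 9

Bring every term to one side: n² - 15n + 54 = 0.
Factor: (n - 9)(n - 6) = 0.
So n = 9 or n = 6.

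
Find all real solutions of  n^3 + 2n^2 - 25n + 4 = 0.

n = -6.1623 or n = 0.1623 or n = 4

Possible rational roots are divisors of 4. Testing n = 4 gives 0, so (n - 4) is a factor.
Divide: n^3 + 2n^2 - 25n + 4 = (n - 4)(n^2 + 6n - 1).
Apply the quadratic formula to n^2 + 6n - 1 = 0: n = (-6 +/- sqrt(40))/2, i.e. n ~= 0.1623 or n ~= -6.1623.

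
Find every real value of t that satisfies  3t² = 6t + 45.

t = -3 or t = 5

Bring every term to one side: 3t² - 6t - 45 = 0.
Factor: 3(t + 3)(t - 5) = 0.
So t = -3 or t = 5.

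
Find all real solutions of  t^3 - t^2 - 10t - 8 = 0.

Possible rational roots are divisors of -8. Testing t = 4 gives 0, so (t - 4) is a factor.
Divide: t^3 - t^2 - 10t - 8 = (t - 4)(t^2 + 3t + 2).
Factor the quadratic: t = -1 or t = -2.

t = -2 or t = -1 or t = 4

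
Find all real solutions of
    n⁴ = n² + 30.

n = -2.4495 or n = 2.4495

Let u = n². The equation becomes u² - u - 30 = 0.
Factor: (u - 6)(u + 5) = 0, so u = 6 or u = -5.
n² = 6 gives n = ±√(6) ≈ ±2.4495.
n² = -5 < 0 has no real solution.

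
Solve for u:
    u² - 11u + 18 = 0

u = 2 or u = 9

Factor: (u - 9)(u - 2) = 0.
So u = 9 or u = 2.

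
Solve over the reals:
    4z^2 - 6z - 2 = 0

z = -0.2808 or z = 1.7808

Discriminant: (-6)^2 - 4*4*(-2) = 68.
Quadratic formula: z = (6 +/- sqrt(68)) / 8.
So z = 3/4 + sqrt(17)/4 ~= 1.7808 or z = 3/4 - sqrt(17)/4 ~= -0.2808.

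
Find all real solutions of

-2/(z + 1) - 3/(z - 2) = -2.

z = -0.386 or z = 3.886

Multiply both sides by (z + 1)(z - 2):
-2(z - 2) - 3(z + 1) = -2(z + 1)(z - 2).
Expand and collect terms: -2z^2 + 7z + 3 = 0.
By the quadratic formula, z = (-7 +/- sqrt(73)) / -4, so z ~= -0.386 or z ~= 3.886.
Neither value makes a denominator zero (z != -1, z != 2), so both are valid.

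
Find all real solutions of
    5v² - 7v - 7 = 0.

v = -0.6748 or v = 2.0748

Discriminant: (-7)² − 4·5·(-7) = 189.
Quadratic formula: v = (7 ± √189) / 10.
So v = 7/10 + 3·√(21)/10 ≈ 2.0748 or v = 7/10 - 3·√(21)/10 ≈ -0.6748.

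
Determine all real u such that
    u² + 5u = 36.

Bring every term to one side: u² + 5u - 36 = 0.
Factor: (u - 4)(u + 9) = 0.
So u = 4 or u = -9.

u = -9 or u = 4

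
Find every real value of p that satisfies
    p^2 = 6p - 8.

p = 2 or p = 4

Bring every term to one side: p^2 - 6p + 8 = 0.
Factor: (p - 4)(p - 2) = 0.
So p = 4 or p = 2.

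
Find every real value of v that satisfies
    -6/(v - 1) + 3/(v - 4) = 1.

v = -3.2426 or v = 5.2426

Multiply both sides by (v - 1)(v - 4):
-6(v - 4) + 3(v - 1) = (v - 1)(v - 4).
Expand and collect terms: v² - 2v - 17 = 0.
By the quadratic formula, v = (2 ± √72) / 2, so v ≈ 5.2426 or v ≈ -3.2426.
Neither value makes a denominator zero (v ≠ 1, v ≠ 4), so both are valid.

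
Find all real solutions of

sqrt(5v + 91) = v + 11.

Square both sides: 5v + 91 = (v + 11)^2.
Expand and rearrange: v^2 + 17v + 30 = 0.
Solving gives v = -2 or v = -15.
Check each candidate in the original equation:
  v = -2: sqrt(81) = 9, while v + 11 = 9 — valid.
  v = -15: sqrt(16) = 4, while v + 11 = -4 — extraneous.

v = -2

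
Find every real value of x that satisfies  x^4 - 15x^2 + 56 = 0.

x = -2.8284 or x = -2.6458 or x = 2.6458 or x = 2.8284

Let u = x^2. The equation becomes u^2 - 15u + 56 = 0.
Factor: (u - 7)(u - 8) = 0, so u = 7 or u = 8.
x^2 = 7 gives x = +/-sqrt(7) ~= +/-2.6458.
x^2 = 8 gives x = +/-2*sqrt(2) ~= +/-2.8284.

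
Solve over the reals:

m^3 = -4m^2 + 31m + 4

m = -7.873 or m = -0.127 or m = 4

Rearrange: m^3 + 4m^2 - 31m - 4 = 0.
Possible rational roots are divisors of -4. Testing m = 4 gives 0, so (m - 4) is a factor.
Divide: m^3 + 4m^2 - 31m - 4 = (m - 4)(m^2 + 8m + 1).
Apply the quadratic formula to m^2 + 8m + 1 = 0: m = (-8 +/- sqrt(60))/2, i.e. m ~= -0.127 or m ~= -7.873.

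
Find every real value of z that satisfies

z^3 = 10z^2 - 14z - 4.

z = -0.2426 or z = 2 or z = 8.2426

Rearrange: z^3 - 10z^2 + 14z + 4 = 0.
Possible rational roots are divisors of 4. Testing z = 2 gives 0, so (z - 2) is a factor.
Divide: z^3 - 10z^2 + 14z + 4 = (z - 2)(z^2 - 8z - 2).
Apply the quadratic formula to z^2 - 8z - 2 = 0: z = (8 +/- sqrt(72))/2, i.e. z ~= 8.2426 or z ~= -0.2426.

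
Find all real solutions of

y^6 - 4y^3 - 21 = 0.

Let u = y^3. The equation becomes u^2 - 4u - 21 = 0.
Factor: (u - 7)(u + 3) = 0, so u = 7 or u = -3.
y^3 = 7 gives y = (7)^(1/3) ~= 1.9129.
y^3 = -3 gives y = -(3)^(1/3) ~= -1.4422.

y = -1.4422 or y = 1.9129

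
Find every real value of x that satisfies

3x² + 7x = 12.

x = -3.4821 or x = 1.1487

Rearrange to standard form: 3x² + 7x - 12 = 0.
Discriminant: (7)² − 4·3·(-12) = 193.
Quadratic formula: x = (-7 ± √193) / 6.
So x = -7/6 + √(193)/6 ≈ 1.1487 or x = -√(193)/6 - 7/6 ≈ -3.4821.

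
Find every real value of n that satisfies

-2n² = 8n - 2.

Rearrange to standard form: -2n² - 8n + 2 = 0.
Discriminant: (-8)² − 4·(-2)·2 = 80.
Quadratic formula: n = (8 ± √80) / (-4).
So n = -√(5) - 2 ≈ -4.2361 or n = -2 + √(5) ≈ 0.2361.

n = -4.2361 or n = 0.2361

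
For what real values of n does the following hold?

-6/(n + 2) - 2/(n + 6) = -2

Multiply both sides by (n + 2)(n + 6):
-6(n + 6) - 2(n + 2) = -2(n + 2)(n + 6).
Expand and collect terms: -2n² - 8n + 16 = 0.
By the quadratic formula, n = (8 ± √192) / -4, so n ≈ -5.4641 or n ≈ 1.4641.
Neither value makes a denominator zero (n ≠ -2, n ≠ -6), so both are valid.

n = -5.4641 or n = 1.4641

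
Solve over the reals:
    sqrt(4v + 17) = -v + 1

Square both sides: 4v + 17 = (-v + 1)^2.
Expand and rearrange: v^2 - 6v - 16 = 0.
Solving gives v = 8 or v = -2.
Check each candidate in the original equation:
  v = 8: sqrt(49) = 7, while -v + 1 = -7 — extraneous.
  v = -2: sqrt(9) = 3, while -v + 1 = 3 — valid.

v = -2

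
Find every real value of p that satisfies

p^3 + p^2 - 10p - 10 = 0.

p = -3.1623 or p = -1 or p = 3.1623

Possible rational roots are divisors of -10. Testing p = -1 gives 0, so (p + 1) is a factor.
Divide: p^3 + p^2 - 10p - 10 = (p + 1)(p^2 - 10).
Apply the quadratic formula to p^2 - 10 = 0: p = (0 +/- sqrt(40))/2, i.e. p ~= 3.1623 or p ~= -3.1623.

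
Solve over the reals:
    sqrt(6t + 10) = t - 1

t = 9

Square both sides: 6t + 10 = (t - 1)^2.
Expand and rearrange: t^2 - 8t - 9 = 0.
Solving gives t = 9 or t = -1.
Check each candidate in the original equation:
  t = 9: sqrt(64) = 8, while t - 1 = 8 — valid.
  t = -1: sqrt(4) = 2, while t - 1 = -2 — extraneous.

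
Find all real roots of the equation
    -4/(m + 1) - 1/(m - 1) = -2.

m = 0.2192 or m = 2.2808

Multiply both sides by (m + 1)(m - 1):
-4(m - 1) - (m + 1) = -2(m + 1)(m - 1).
Expand and collect terms: -2m² + 5m - 1 = 0.
By the quadratic formula, m = (-5 ± √17) / -4, so m ≈ 0.2192 or m ≈ 2.2808.
Neither value makes a denominator zero (m ≠ -1, m ≠ 1), so both are valid.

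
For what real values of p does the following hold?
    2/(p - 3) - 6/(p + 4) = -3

Multiply both sides by (p - 3)(p + 4):
2(p + 4) - 6(p - 3) = -3(p - 3)(p + 4).
Expand and collect terms: -3p^2 + p + 10 = 0.
Factor or apply the quadratic formula: p = -1.6667 or p = 2.
Neither value makes a denominator zero (p != 3, p != -4), so both are valid.

p = -1.6667 or p = 2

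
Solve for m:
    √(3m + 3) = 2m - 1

Square both sides: 3m + 3 = (2m - 1)².
Expand and rearrange: 4m² - 7m - 2 = 0.
Solving gives m = 2 or m = -0.25.
Check each candidate in the original equation:
  m = 2: √(9) = 3, while 2m - 1 = 3 — valid.
  m = -0.25: √(2.25) = 1.5, while 2m - 1 = -1.5 — extraneous.

m = 2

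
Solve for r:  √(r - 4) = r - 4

Square both sides: r - 4 = (r - 4)².
Expand and rearrange: r² - 9r + 20 = 0.
Solving gives r = 5 or r = 4.
Check each candidate in the original equation:
  r = 5: √(1) = 1, while r - 4 = 1 — valid.
  r = 4: √(0) = 0, while r - 4 = 0 — valid.

r = 4 or r = 5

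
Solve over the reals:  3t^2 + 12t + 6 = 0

t = -3.4142 or t = -0.5858

Discriminant: (12)^2 - 4*3*6 = 72.
Quadratic formula: t = (-12 +/- sqrt(72)) / 6.
So t = -2 + sqrt(2) ~= -0.5858 or t = -2 - sqrt(2) ~= -3.4142.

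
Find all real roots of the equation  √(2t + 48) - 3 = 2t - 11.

t = 8

Isolate the radical: √(2t + 48) = 2t - 8.
Square both sides: 2t + 48 = (2t - 8)².
Expand and rearrange: 4t² - 34t + 16 = 0.
Solving gives t = 8 or t = 0.5.
Check each candidate in the original equation:
  t = 8: √(64) = 8, while 2t - 8 = 8 — valid.
  t = 0.5: √(49) = 7, while 2t - 8 = -7 — extraneous.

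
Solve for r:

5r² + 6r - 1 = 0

Discriminant: (6)² − 4·5·(-1) = 56.
Quadratic formula: r = (-6 ± √56) / 10.
So r = -3/5 + √(14)/5 ≈ 0.1483 or r = -√(14)/5 - 3/5 ≈ -1.3483.

r = -1.3483 or r = 0.1483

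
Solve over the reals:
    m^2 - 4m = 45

Bring every term to one side: m^2 - 4m - 45 = 0.
Factor: (m + 5)(m - 9) = 0.
So m = -5 or m = 9.

m = -5 or m = 9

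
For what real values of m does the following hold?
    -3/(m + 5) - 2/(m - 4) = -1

Multiply both sides by (m + 5)(m - 4):
-3(m - 4) - 2(m + 5) = -(m + 5)(m - 4).
Expand and collect terms: -m^2 + 4m + 18 = 0.
By the quadratic formula, m = (-4 +/- sqrt(88)) / -2, so m ~= -2.6904 or m ~= 6.6904.
Neither value makes a denominator zero (m != -5, m != 4), so both are valid.

m = -2.6904 or m = 6.6904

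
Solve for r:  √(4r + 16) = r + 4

r = -4 or r = 0

Square both sides: 4r + 16 = (r + 4)².
Expand and rearrange: r² + 4r = 0.
Solving gives r = 0 or r = -4.
Check each candidate in the original equation:
  r = 0: √(16) = 4, while r + 4 = 4 — valid.
  r = -4: √(0) = 0, while r + 4 = 0 — valid.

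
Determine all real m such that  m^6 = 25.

Let u = m^3. The equation becomes u^2 - 25 = 0.
Factor: (u + 5)(u - 5) = 0, so u = -5 or u = 5.
m^3 = -5 gives m = -(5)^(1/3) ~= -1.71.
m^3 = 5 gives m = (5)^(1/3) ~= 1.71.

m = -1.71 or m = 1.71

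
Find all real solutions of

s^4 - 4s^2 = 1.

Let u = s^2. The equation becomes u^2 - 4u - 1 = 0.
By the quadratic formula, u = 2 + sqrt(5) or u = 2 - sqrt(5).
s^2 = 2 + sqrt(5) gives s = +/-sqrt(2 + sqrt(5)) ~= +/-2.0582.
s^2 = 2 - sqrt(5) < 0 has no real solution.

s = -2.0582 or s = 2.0582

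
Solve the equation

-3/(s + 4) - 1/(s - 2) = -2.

s = -2.6458 or s = 2.6458

Multiply both sides by (s + 4)(s - 2):
-3(s - 2) - (s + 4) = -2(s + 4)(s - 2).
Expand and collect terms: -2s^2 + 14 = 0.
By the quadratic formula, s = (0 +/- sqrt(112)) / -4, so s ~= -2.6458 or s ~= 2.6458.
Neither value makes a denominator zero (s != -4, s != 2), so both are valid.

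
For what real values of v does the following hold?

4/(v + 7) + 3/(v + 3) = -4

v = -8.1697 or v = -3.5803

Multiply both sides by (v + 7)(v + 3):
4(v + 3) + 3(v + 7) = -4(v + 7)(v + 3).
Expand and collect terms: -4v^2 - 47v - 117 = 0.
By the quadratic formula, v = (47 +/- sqrt(337)) / -8, so v ~= -8.1697 or v ~= -3.5803.
Neither value makes a denominator zero (v != -7, v != -3), so both are valid.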